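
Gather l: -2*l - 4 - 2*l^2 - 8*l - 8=-2*l^2 - 10*l - 12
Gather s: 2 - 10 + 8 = 0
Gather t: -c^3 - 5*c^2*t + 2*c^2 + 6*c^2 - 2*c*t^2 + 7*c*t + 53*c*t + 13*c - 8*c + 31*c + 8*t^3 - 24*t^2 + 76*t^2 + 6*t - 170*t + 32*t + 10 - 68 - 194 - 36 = -c^3 + 8*c^2 + 36*c + 8*t^3 + t^2*(52 - 2*c) + t*(-5*c^2 + 60*c - 132) - 288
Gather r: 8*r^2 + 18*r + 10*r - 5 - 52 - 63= 8*r^2 + 28*r - 120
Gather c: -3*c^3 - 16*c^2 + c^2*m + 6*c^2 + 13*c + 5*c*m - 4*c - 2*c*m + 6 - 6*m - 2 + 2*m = -3*c^3 + c^2*(m - 10) + c*(3*m + 9) - 4*m + 4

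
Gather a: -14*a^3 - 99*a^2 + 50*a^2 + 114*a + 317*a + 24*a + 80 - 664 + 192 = -14*a^3 - 49*a^2 + 455*a - 392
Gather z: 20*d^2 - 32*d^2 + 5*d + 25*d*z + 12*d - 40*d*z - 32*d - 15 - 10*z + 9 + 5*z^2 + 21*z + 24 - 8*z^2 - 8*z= -12*d^2 - 15*d - 3*z^2 + z*(3 - 15*d) + 18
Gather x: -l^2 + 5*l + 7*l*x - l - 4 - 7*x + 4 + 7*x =-l^2 + 7*l*x + 4*l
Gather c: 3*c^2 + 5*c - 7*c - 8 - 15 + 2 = 3*c^2 - 2*c - 21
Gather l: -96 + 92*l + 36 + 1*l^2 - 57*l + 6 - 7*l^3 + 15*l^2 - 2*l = -7*l^3 + 16*l^2 + 33*l - 54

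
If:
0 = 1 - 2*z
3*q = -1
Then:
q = -1/3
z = 1/2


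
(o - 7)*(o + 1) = o^2 - 6*o - 7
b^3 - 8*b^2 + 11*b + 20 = (b - 5)*(b - 4)*(b + 1)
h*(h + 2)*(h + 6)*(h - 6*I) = h^4 + 8*h^3 - 6*I*h^3 + 12*h^2 - 48*I*h^2 - 72*I*h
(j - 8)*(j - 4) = j^2 - 12*j + 32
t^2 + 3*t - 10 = (t - 2)*(t + 5)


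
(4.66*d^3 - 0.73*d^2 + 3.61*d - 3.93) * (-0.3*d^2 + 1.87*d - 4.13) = -1.398*d^5 + 8.9332*d^4 - 21.6939*d^3 + 10.9446*d^2 - 22.2584*d + 16.2309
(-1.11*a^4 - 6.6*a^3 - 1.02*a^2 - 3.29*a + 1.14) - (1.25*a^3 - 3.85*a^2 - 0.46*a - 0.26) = -1.11*a^4 - 7.85*a^3 + 2.83*a^2 - 2.83*a + 1.4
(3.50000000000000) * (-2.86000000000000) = -10.0100000000000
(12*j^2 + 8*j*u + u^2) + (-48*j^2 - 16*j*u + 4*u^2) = -36*j^2 - 8*j*u + 5*u^2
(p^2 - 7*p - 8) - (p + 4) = p^2 - 8*p - 12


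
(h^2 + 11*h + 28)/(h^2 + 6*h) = (h^2 + 11*h + 28)/(h*(h + 6))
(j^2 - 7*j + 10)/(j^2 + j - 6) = (j - 5)/(j + 3)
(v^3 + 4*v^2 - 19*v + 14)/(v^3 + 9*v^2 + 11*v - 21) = (v - 2)/(v + 3)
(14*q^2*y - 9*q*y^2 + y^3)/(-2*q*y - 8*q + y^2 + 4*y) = y*(-7*q + y)/(y + 4)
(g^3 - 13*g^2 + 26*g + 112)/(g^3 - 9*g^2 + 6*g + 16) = (g^2 - 5*g - 14)/(g^2 - g - 2)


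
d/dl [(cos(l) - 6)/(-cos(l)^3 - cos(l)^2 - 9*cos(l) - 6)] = (21*cos(l) + 17*cos(2*l) - cos(3*l) + 137)*sin(l)/(2*(cos(l)^3 + cos(l)^2 + 9*cos(l) + 6)^2)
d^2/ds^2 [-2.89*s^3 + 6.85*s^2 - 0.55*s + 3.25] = 13.7 - 17.34*s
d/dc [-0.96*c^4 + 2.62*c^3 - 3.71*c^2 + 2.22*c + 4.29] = -3.84*c^3 + 7.86*c^2 - 7.42*c + 2.22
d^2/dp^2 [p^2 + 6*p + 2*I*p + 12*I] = 2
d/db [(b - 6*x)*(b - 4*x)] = 2*b - 10*x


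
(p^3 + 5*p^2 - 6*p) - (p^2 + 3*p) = p^3 + 4*p^2 - 9*p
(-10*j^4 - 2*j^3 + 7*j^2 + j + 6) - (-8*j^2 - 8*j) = -10*j^4 - 2*j^3 + 15*j^2 + 9*j + 6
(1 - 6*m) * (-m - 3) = 6*m^2 + 17*m - 3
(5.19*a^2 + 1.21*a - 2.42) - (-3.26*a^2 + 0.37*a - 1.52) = 8.45*a^2 + 0.84*a - 0.9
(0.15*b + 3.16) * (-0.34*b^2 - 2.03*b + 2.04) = -0.051*b^3 - 1.3789*b^2 - 6.1088*b + 6.4464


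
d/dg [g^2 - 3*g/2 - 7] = 2*g - 3/2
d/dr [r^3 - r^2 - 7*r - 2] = 3*r^2 - 2*r - 7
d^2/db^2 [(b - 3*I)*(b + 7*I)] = 2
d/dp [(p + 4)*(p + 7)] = 2*p + 11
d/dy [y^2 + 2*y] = 2*y + 2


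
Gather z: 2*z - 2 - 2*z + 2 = 0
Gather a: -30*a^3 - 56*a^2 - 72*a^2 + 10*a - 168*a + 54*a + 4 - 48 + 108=-30*a^3 - 128*a^2 - 104*a + 64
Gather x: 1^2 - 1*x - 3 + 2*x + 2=x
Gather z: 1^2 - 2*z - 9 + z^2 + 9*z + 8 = z^2 + 7*z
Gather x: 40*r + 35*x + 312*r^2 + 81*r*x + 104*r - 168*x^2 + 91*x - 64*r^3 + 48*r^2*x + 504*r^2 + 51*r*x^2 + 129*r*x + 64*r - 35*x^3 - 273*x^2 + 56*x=-64*r^3 + 816*r^2 + 208*r - 35*x^3 + x^2*(51*r - 441) + x*(48*r^2 + 210*r + 182)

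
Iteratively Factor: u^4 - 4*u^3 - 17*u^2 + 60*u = (u - 5)*(u^3 + u^2 - 12*u) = u*(u - 5)*(u^2 + u - 12) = u*(u - 5)*(u + 4)*(u - 3)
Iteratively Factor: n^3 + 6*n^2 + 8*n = (n + 4)*(n^2 + 2*n) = n*(n + 4)*(n + 2)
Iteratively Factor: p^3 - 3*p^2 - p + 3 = (p - 3)*(p^2 - 1) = (p - 3)*(p - 1)*(p + 1)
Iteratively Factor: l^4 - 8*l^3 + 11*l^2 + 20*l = (l + 1)*(l^3 - 9*l^2 + 20*l) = (l - 4)*(l + 1)*(l^2 - 5*l) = l*(l - 4)*(l + 1)*(l - 5)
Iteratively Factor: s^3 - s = (s - 1)*(s^2 + s) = s*(s - 1)*(s + 1)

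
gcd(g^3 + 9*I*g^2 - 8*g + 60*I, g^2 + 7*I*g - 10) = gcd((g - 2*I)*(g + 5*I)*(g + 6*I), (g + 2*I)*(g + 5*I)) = g + 5*I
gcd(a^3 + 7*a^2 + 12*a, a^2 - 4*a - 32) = a + 4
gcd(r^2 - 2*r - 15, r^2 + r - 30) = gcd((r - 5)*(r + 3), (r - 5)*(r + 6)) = r - 5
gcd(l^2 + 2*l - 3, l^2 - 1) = l - 1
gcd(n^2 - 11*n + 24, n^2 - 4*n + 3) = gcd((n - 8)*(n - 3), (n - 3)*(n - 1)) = n - 3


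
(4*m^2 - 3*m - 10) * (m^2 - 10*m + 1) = 4*m^4 - 43*m^3 + 24*m^2 + 97*m - 10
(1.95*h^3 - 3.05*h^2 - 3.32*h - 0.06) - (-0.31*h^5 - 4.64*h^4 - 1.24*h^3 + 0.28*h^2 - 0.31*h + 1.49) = 0.31*h^5 + 4.64*h^4 + 3.19*h^3 - 3.33*h^2 - 3.01*h - 1.55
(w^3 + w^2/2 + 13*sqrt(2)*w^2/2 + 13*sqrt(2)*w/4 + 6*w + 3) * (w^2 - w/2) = w^5 + 13*sqrt(2)*w^4/2 + 23*w^3/4 - 13*sqrt(2)*w^2/8 - 3*w/2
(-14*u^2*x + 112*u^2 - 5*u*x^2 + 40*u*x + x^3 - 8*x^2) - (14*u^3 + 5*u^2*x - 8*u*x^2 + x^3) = -14*u^3 - 19*u^2*x + 112*u^2 + 3*u*x^2 + 40*u*x - 8*x^2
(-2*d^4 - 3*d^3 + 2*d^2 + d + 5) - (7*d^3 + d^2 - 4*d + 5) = -2*d^4 - 10*d^3 + d^2 + 5*d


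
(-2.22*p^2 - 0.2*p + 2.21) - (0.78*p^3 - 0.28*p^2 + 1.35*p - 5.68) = -0.78*p^3 - 1.94*p^2 - 1.55*p + 7.89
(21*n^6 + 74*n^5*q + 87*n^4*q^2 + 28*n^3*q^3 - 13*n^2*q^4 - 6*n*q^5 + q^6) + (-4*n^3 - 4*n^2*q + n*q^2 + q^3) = 21*n^6 + 74*n^5*q + 87*n^4*q^2 + 28*n^3*q^3 - 4*n^3 - 13*n^2*q^4 - 4*n^2*q - 6*n*q^5 + n*q^2 + q^6 + q^3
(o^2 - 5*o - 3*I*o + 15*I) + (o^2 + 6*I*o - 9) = 2*o^2 - 5*o + 3*I*o - 9 + 15*I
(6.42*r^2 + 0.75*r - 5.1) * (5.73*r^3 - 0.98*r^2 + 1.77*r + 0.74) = 36.7866*r^5 - 1.9941*r^4 - 18.5946*r^3 + 11.0763*r^2 - 8.472*r - 3.774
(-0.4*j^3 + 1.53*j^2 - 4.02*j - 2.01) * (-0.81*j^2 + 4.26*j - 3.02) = 0.324*j^5 - 2.9433*j^4 + 10.982*j^3 - 20.1177*j^2 + 3.5778*j + 6.0702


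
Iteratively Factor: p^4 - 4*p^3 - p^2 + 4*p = (p - 1)*(p^3 - 3*p^2 - 4*p) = p*(p - 1)*(p^2 - 3*p - 4) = p*(p - 1)*(p + 1)*(p - 4)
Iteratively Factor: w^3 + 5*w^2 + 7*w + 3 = (w + 3)*(w^2 + 2*w + 1) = (w + 1)*(w + 3)*(w + 1)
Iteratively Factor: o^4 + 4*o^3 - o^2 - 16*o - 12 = (o + 3)*(o^3 + o^2 - 4*o - 4) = (o + 1)*(o + 3)*(o^2 - 4) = (o + 1)*(o + 2)*(o + 3)*(o - 2)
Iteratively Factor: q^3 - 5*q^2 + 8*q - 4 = (q - 2)*(q^2 - 3*q + 2) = (q - 2)^2*(q - 1)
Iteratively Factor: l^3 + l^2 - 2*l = (l - 1)*(l^2 + 2*l) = l*(l - 1)*(l + 2)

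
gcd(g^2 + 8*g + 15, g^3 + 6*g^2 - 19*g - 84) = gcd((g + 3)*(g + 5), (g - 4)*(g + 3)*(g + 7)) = g + 3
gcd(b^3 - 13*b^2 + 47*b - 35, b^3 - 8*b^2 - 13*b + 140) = b^2 - 12*b + 35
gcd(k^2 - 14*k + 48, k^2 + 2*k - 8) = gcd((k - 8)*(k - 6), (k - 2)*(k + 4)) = 1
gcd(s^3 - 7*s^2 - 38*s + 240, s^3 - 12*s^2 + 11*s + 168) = s - 8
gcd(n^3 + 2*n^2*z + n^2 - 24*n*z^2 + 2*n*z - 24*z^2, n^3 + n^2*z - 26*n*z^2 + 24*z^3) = -n^2 - 2*n*z + 24*z^2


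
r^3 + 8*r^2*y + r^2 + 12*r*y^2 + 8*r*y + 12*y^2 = (r + 1)*(r + 2*y)*(r + 6*y)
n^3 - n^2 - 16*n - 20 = (n - 5)*(n + 2)^2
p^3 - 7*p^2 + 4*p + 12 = (p - 6)*(p - 2)*(p + 1)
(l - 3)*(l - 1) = l^2 - 4*l + 3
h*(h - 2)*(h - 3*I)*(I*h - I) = I*h^4 + 3*h^3 - 3*I*h^3 - 9*h^2 + 2*I*h^2 + 6*h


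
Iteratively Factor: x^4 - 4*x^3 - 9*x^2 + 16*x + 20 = (x + 2)*(x^3 - 6*x^2 + 3*x + 10) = (x + 1)*(x + 2)*(x^2 - 7*x + 10) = (x - 5)*(x + 1)*(x + 2)*(x - 2)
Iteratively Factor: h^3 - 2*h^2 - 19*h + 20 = (h + 4)*(h^2 - 6*h + 5) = (h - 5)*(h + 4)*(h - 1)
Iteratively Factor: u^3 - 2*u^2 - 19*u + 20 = (u + 4)*(u^2 - 6*u + 5) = (u - 1)*(u + 4)*(u - 5)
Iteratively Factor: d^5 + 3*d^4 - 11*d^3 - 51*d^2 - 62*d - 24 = (d + 3)*(d^4 - 11*d^2 - 18*d - 8) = (d + 1)*(d + 3)*(d^3 - d^2 - 10*d - 8) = (d + 1)*(d + 2)*(d + 3)*(d^2 - 3*d - 4) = (d - 4)*(d + 1)*(d + 2)*(d + 3)*(d + 1)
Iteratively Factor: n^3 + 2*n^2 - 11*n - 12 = (n + 1)*(n^2 + n - 12) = (n - 3)*(n + 1)*(n + 4)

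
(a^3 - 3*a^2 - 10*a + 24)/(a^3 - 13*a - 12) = (a - 2)/(a + 1)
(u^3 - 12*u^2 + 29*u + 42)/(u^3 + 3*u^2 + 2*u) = (u^2 - 13*u + 42)/(u*(u + 2))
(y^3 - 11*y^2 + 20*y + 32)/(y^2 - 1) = (y^2 - 12*y + 32)/(y - 1)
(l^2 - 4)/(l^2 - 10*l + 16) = (l + 2)/(l - 8)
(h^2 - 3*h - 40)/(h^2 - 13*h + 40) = (h + 5)/(h - 5)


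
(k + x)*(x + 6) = k*x + 6*k + x^2 + 6*x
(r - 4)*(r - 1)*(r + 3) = r^3 - 2*r^2 - 11*r + 12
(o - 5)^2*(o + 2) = o^3 - 8*o^2 + 5*o + 50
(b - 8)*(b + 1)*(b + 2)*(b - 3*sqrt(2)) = b^4 - 5*b^3 - 3*sqrt(2)*b^3 - 22*b^2 + 15*sqrt(2)*b^2 - 16*b + 66*sqrt(2)*b + 48*sqrt(2)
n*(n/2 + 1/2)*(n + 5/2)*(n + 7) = n^4/2 + 21*n^3/4 + 27*n^2/2 + 35*n/4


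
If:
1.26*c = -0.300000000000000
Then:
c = -0.24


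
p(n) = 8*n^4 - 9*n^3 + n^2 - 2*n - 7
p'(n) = 32*n^3 - 27*n^2 + 2*n - 2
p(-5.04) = 6342.63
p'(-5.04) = -4794.69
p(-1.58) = 84.01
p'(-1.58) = -198.78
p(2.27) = 100.76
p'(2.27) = 237.72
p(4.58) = 2660.24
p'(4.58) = 2515.10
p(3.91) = 1332.29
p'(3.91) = 1505.89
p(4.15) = 1731.58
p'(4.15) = 1828.44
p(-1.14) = 23.43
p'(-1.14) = -86.78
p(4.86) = 3436.86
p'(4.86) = 3043.31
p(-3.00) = 899.00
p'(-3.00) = -1115.00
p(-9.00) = 59141.00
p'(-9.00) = -25535.00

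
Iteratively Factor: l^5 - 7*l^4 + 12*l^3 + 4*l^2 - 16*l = (l - 2)*(l^4 - 5*l^3 + 2*l^2 + 8*l) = (l - 4)*(l - 2)*(l^3 - l^2 - 2*l) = (l - 4)*(l - 2)^2*(l^2 + l) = l*(l - 4)*(l - 2)^2*(l + 1)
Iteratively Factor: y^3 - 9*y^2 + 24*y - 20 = (y - 2)*(y^2 - 7*y + 10) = (y - 5)*(y - 2)*(y - 2)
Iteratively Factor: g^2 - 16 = (g - 4)*(g + 4)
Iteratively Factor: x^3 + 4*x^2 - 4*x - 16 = (x + 2)*(x^2 + 2*x - 8) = (x - 2)*(x + 2)*(x + 4)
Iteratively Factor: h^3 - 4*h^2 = (h)*(h^2 - 4*h) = h^2*(h - 4)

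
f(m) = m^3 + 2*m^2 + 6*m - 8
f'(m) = 3*m^2 + 4*m + 6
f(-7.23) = -324.77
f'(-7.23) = 133.90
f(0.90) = -0.25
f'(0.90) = 12.03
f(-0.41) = -10.19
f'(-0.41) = 4.86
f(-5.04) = -115.46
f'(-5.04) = 62.04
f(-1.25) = -14.33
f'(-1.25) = 5.69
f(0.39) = -5.30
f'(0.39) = 8.02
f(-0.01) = -8.06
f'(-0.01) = 5.96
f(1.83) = 15.81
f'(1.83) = 23.37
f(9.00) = 937.00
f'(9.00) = 285.00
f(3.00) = 55.00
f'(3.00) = 45.00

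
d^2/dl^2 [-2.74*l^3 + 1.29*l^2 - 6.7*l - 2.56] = 2.58 - 16.44*l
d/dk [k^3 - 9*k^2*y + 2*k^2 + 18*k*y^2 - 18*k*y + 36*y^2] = 3*k^2 - 18*k*y + 4*k + 18*y^2 - 18*y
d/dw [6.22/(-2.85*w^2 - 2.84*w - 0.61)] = (35.454*w + 17.6648)/(2.85*w^2 + 2.84*w + 0.61)^2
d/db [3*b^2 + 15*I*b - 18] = 6*b + 15*I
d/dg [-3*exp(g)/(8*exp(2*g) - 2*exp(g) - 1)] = (24*exp(2*g) + 3)*exp(g)/(64*exp(4*g) - 32*exp(3*g) - 12*exp(2*g) + 4*exp(g) + 1)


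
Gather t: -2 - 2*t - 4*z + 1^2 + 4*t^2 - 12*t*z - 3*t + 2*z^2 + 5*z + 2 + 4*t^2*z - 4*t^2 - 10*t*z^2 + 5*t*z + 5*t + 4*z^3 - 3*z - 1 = 4*t^2*z + t*(-10*z^2 - 7*z) + 4*z^3 + 2*z^2 - 2*z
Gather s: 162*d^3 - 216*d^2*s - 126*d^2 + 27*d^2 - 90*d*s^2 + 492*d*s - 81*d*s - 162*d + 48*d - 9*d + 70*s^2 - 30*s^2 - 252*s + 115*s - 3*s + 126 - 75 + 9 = 162*d^3 - 99*d^2 - 123*d + s^2*(40 - 90*d) + s*(-216*d^2 + 411*d - 140) + 60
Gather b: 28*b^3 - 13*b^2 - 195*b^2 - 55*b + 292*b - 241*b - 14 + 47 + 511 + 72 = 28*b^3 - 208*b^2 - 4*b + 616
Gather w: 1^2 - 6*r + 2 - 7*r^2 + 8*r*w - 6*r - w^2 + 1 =-7*r^2 + 8*r*w - 12*r - w^2 + 4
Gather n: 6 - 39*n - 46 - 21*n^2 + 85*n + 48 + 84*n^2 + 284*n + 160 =63*n^2 + 330*n + 168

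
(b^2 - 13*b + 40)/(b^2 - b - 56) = (b - 5)/(b + 7)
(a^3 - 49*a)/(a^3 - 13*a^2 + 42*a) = (a + 7)/(a - 6)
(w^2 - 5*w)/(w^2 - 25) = w/(w + 5)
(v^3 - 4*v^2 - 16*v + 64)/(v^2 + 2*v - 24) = (v^2 - 16)/(v + 6)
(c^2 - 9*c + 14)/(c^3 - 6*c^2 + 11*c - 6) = (c - 7)/(c^2 - 4*c + 3)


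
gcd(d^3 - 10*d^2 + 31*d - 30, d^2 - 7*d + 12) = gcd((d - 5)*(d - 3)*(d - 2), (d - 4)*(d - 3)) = d - 3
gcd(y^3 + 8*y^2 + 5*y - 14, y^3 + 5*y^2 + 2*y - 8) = y^2 + y - 2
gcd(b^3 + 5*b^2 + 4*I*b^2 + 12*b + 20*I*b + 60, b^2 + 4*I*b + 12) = b^2 + 4*I*b + 12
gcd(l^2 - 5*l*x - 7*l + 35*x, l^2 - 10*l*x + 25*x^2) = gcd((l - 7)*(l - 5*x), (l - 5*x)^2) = -l + 5*x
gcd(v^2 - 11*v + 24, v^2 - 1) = 1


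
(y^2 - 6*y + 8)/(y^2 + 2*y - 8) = (y - 4)/(y + 4)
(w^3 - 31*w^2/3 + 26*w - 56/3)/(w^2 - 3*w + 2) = (3*w^2 - 25*w + 28)/(3*(w - 1))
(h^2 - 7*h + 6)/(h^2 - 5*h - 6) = (h - 1)/(h + 1)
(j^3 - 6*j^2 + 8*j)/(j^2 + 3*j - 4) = j*(j^2 - 6*j + 8)/(j^2 + 3*j - 4)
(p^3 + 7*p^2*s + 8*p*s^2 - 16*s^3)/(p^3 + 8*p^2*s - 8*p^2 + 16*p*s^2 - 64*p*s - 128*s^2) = (p - s)/(p - 8)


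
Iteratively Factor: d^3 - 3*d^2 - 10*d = (d + 2)*(d^2 - 5*d) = d*(d + 2)*(d - 5)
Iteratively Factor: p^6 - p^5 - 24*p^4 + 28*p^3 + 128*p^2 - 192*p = (p - 2)*(p^5 + p^4 - 22*p^3 - 16*p^2 + 96*p) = (p - 2)^2*(p^4 + 3*p^3 - 16*p^2 - 48*p) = (p - 4)*(p - 2)^2*(p^3 + 7*p^2 + 12*p) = (p - 4)*(p - 2)^2*(p + 3)*(p^2 + 4*p) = (p - 4)*(p - 2)^2*(p + 3)*(p + 4)*(p)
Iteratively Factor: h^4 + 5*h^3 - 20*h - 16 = (h + 1)*(h^3 + 4*h^2 - 4*h - 16) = (h + 1)*(h + 2)*(h^2 + 2*h - 8) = (h - 2)*(h + 1)*(h + 2)*(h + 4)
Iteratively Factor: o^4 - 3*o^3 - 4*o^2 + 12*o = (o - 2)*(o^3 - o^2 - 6*o) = (o - 3)*(o - 2)*(o^2 + 2*o) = o*(o - 3)*(o - 2)*(o + 2)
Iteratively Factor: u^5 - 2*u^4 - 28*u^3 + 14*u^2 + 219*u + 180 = (u + 3)*(u^4 - 5*u^3 - 13*u^2 + 53*u + 60) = (u + 3)^2*(u^3 - 8*u^2 + 11*u + 20) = (u + 1)*(u + 3)^2*(u^2 - 9*u + 20) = (u - 4)*(u + 1)*(u + 3)^2*(u - 5)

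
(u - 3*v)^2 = u^2 - 6*u*v + 9*v^2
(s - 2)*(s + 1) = s^2 - s - 2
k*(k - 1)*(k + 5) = k^3 + 4*k^2 - 5*k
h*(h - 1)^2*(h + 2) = h^4 - 3*h^2 + 2*h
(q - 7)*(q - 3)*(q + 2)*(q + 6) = q^4 - 2*q^3 - 47*q^2 + 48*q + 252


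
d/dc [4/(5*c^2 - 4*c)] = 8*(2 - 5*c)/(c^2*(5*c - 4)^2)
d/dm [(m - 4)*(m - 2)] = 2*m - 6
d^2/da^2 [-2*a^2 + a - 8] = -4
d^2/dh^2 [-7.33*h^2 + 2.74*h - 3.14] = -14.6600000000000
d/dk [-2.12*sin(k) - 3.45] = -2.12*cos(k)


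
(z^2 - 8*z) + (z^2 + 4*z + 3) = 2*z^2 - 4*z + 3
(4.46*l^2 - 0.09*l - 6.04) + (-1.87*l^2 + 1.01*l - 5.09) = 2.59*l^2 + 0.92*l - 11.13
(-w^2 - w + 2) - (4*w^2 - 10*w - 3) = -5*w^2 + 9*w + 5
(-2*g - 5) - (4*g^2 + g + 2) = -4*g^2 - 3*g - 7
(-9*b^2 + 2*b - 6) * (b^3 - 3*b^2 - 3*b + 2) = -9*b^5 + 29*b^4 + 15*b^3 - 6*b^2 + 22*b - 12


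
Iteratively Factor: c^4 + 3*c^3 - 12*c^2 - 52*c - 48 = (c + 3)*(c^3 - 12*c - 16) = (c + 2)*(c + 3)*(c^2 - 2*c - 8) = (c + 2)^2*(c + 3)*(c - 4)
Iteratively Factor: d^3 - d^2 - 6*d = (d)*(d^2 - d - 6) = d*(d + 2)*(d - 3)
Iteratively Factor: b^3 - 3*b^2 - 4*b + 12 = (b - 3)*(b^2 - 4) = (b - 3)*(b + 2)*(b - 2)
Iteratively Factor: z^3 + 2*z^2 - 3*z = (z + 3)*(z^2 - z) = (z - 1)*(z + 3)*(z)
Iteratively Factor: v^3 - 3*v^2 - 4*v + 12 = (v - 2)*(v^2 - v - 6) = (v - 3)*(v - 2)*(v + 2)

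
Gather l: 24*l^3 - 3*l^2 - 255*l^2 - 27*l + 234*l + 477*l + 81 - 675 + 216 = 24*l^3 - 258*l^2 + 684*l - 378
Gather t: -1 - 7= -8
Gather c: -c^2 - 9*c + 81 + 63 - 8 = -c^2 - 9*c + 136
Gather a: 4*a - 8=4*a - 8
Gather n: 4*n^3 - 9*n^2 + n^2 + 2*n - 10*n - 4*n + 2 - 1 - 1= 4*n^3 - 8*n^2 - 12*n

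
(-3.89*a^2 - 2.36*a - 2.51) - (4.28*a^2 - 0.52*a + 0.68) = -8.17*a^2 - 1.84*a - 3.19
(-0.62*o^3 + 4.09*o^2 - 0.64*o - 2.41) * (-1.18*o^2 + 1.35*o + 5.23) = 0.7316*o^5 - 5.6632*o^4 + 3.0341*o^3 + 23.3705*o^2 - 6.6007*o - 12.6043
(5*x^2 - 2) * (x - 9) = 5*x^3 - 45*x^2 - 2*x + 18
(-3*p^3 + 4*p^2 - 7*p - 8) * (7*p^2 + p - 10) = -21*p^5 + 25*p^4 - 15*p^3 - 103*p^2 + 62*p + 80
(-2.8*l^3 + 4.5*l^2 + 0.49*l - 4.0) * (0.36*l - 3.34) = -1.008*l^4 + 10.972*l^3 - 14.8536*l^2 - 3.0766*l + 13.36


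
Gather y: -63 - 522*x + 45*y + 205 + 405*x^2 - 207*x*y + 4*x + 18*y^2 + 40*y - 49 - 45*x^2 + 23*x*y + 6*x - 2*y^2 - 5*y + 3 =360*x^2 - 512*x + 16*y^2 + y*(80 - 184*x) + 96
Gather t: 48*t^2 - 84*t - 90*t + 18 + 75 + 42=48*t^2 - 174*t + 135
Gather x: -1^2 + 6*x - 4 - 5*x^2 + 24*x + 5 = -5*x^2 + 30*x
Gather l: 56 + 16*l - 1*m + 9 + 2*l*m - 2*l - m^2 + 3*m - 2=l*(2*m + 14) - m^2 + 2*m + 63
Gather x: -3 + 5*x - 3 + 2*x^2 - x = 2*x^2 + 4*x - 6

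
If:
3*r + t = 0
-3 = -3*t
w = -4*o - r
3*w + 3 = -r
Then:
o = 11/36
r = -1/3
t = 1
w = -8/9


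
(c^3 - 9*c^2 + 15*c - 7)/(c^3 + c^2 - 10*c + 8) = (c^2 - 8*c + 7)/(c^2 + 2*c - 8)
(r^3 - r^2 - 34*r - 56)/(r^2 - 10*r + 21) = (r^2 + 6*r + 8)/(r - 3)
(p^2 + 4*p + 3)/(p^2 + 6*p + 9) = (p + 1)/(p + 3)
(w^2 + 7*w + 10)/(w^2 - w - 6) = (w + 5)/(w - 3)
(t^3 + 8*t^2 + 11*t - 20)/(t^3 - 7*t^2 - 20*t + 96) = (t^2 + 4*t - 5)/(t^2 - 11*t + 24)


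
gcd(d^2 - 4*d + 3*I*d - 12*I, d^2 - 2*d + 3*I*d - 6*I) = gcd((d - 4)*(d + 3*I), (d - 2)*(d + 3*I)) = d + 3*I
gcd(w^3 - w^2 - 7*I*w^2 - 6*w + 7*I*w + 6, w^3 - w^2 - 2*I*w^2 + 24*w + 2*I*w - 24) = w^2 + w*(-1 - 6*I) + 6*I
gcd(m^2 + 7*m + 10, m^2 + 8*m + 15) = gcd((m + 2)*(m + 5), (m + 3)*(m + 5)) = m + 5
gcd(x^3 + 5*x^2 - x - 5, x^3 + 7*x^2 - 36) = 1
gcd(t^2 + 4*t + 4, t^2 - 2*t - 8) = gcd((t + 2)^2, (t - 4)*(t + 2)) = t + 2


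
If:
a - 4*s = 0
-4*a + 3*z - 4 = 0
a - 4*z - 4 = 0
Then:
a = -28/13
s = -7/13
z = -20/13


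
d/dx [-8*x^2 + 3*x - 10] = 3 - 16*x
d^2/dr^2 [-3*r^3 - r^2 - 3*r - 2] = -18*r - 2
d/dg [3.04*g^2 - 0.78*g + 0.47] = 6.08*g - 0.78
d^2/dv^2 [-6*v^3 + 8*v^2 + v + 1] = 16 - 36*v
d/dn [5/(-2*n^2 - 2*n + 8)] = 5*(2*n + 1)/(2*(n^2 + n - 4)^2)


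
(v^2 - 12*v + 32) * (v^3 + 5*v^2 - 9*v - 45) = v^5 - 7*v^4 - 37*v^3 + 223*v^2 + 252*v - 1440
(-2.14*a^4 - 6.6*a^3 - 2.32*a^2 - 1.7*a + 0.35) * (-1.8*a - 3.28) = 3.852*a^5 + 18.8992*a^4 + 25.824*a^3 + 10.6696*a^2 + 4.946*a - 1.148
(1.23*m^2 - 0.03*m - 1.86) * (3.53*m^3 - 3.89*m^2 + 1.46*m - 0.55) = 4.3419*m^5 - 4.8906*m^4 - 4.6533*m^3 + 6.5151*m^2 - 2.6991*m + 1.023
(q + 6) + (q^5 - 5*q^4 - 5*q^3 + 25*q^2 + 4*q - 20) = q^5 - 5*q^4 - 5*q^3 + 25*q^2 + 5*q - 14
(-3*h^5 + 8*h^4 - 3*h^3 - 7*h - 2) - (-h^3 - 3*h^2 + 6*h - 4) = -3*h^5 + 8*h^4 - 2*h^3 + 3*h^2 - 13*h + 2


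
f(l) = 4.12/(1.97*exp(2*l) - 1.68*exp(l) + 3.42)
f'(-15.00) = 0.00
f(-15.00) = 1.20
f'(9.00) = 0.00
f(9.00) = 0.00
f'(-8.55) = 0.00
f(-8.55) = 1.20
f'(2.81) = -0.02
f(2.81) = 0.01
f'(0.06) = -0.74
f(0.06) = 1.07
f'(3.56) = -0.00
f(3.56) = 0.00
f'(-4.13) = 0.01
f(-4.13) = 1.21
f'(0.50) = -0.91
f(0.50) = 0.69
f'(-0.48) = -0.20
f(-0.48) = 1.31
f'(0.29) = -0.90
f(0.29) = 0.88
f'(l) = 4.12*(-3.94*exp(2*l) + 1.68*exp(l))/(1.97*exp(2*l) - 1.68*exp(l) + 3.42)^2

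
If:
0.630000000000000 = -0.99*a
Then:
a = -0.64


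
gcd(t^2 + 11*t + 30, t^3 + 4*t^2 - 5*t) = t + 5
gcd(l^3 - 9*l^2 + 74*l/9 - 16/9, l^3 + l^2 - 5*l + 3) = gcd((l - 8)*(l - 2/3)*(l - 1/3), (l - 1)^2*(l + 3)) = 1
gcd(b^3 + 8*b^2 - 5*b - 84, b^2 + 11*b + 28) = b^2 + 11*b + 28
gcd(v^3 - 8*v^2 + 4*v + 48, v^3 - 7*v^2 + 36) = v^2 - 4*v - 12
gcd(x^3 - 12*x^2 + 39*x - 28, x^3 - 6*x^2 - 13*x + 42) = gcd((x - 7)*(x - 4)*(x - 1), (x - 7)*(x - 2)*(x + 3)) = x - 7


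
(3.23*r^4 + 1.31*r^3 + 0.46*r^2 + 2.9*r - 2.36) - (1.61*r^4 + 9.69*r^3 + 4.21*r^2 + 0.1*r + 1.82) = 1.62*r^4 - 8.38*r^3 - 3.75*r^2 + 2.8*r - 4.18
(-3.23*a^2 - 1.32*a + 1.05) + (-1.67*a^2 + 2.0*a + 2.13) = -4.9*a^2 + 0.68*a + 3.18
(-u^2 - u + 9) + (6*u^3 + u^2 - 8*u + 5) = 6*u^3 - 9*u + 14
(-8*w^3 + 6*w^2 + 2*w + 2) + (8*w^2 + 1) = -8*w^3 + 14*w^2 + 2*w + 3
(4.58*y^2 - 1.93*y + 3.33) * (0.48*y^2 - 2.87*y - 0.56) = 2.1984*y^4 - 14.071*y^3 + 4.5727*y^2 - 8.4763*y - 1.8648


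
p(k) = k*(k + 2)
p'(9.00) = 20.00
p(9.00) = 99.00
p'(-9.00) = -16.00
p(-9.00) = 63.00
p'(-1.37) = -0.74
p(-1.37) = -0.86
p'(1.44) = 4.88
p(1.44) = 4.95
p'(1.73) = 5.46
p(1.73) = 6.45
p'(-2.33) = -2.66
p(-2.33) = 0.77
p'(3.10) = 8.20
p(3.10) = 15.81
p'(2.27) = 6.54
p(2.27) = 9.69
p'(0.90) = 3.80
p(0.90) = 2.61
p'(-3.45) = -4.90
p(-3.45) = 5.00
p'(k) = 2*k + 2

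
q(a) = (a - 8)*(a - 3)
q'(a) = 2*a - 11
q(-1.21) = 38.77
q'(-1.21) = -13.42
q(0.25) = 21.31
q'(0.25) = -10.50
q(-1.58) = 43.88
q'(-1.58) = -14.16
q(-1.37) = 40.95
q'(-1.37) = -13.74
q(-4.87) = 101.29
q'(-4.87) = -20.74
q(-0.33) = 27.74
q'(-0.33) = -11.66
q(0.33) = 20.48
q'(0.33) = -10.34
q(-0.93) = 35.09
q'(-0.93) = -12.86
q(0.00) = 24.00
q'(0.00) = -11.00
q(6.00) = -6.00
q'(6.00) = 1.00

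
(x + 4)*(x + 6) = x^2 + 10*x + 24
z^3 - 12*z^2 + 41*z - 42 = (z - 7)*(z - 3)*(z - 2)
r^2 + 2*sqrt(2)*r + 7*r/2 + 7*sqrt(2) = (r + 7/2)*(r + 2*sqrt(2))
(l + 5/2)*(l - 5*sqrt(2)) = l^2 - 5*sqrt(2)*l + 5*l/2 - 25*sqrt(2)/2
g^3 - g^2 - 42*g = g*(g - 7)*(g + 6)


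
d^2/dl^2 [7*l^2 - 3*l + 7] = 14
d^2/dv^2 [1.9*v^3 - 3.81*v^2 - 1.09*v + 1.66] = 11.4*v - 7.62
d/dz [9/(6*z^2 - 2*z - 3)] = 18*(1 - 6*z)/(-6*z^2 + 2*z + 3)^2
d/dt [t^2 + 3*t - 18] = 2*t + 3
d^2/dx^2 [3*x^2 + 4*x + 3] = 6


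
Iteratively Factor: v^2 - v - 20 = (v - 5)*(v + 4)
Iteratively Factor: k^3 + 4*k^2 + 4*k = (k)*(k^2 + 4*k + 4) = k*(k + 2)*(k + 2)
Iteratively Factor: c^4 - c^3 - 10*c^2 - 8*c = (c - 4)*(c^3 + 3*c^2 + 2*c) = (c - 4)*(c + 1)*(c^2 + 2*c) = (c - 4)*(c + 1)*(c + 2)*(c)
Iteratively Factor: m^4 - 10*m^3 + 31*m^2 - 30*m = (m - 5)*(m^3 - 5*m^2 + 6*m) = (m - 5)*(m - 2)*(m^2 - 3*m) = (m - 5)*(m - 3)*(m - 2)*(m)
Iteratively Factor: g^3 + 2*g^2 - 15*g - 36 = (g - 4)*(g^2 + 6*g + 9) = (g - 4)*(g + 3)*(g + 3)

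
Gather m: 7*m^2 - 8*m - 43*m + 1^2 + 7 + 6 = 7*m^2 - 51*m + 14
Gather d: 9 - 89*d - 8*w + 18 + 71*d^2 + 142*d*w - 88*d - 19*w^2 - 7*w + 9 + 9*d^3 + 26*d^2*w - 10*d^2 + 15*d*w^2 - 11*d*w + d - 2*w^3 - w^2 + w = 9*d^3 + d^2*(26*w + 61) + d*(15*w^2 + 131*w - 176) - 2*w^3 - 20*w^2 - 14*w + 36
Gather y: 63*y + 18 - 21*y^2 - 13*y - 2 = -21*y^2 + 50*y + 16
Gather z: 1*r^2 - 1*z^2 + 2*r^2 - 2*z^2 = 3*r^2 - 3*z^2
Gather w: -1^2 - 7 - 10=-18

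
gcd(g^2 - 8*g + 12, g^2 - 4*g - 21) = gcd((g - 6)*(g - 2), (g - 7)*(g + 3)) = 1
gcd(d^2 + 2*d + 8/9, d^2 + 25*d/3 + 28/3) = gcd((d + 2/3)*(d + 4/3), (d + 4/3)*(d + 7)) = d + 4/3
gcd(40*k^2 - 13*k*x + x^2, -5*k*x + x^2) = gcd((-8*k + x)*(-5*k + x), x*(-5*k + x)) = -5*k + x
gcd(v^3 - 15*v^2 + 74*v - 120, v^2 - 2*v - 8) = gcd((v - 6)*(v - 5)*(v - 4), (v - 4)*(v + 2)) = v - 4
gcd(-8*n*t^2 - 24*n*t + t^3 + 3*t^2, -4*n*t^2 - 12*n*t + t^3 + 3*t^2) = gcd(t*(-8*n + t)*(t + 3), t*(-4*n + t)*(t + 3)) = t^2 + 3*t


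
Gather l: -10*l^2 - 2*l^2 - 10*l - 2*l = -12*l^2 - 12*l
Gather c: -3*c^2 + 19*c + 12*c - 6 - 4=-3*c^2 + 31*c - 10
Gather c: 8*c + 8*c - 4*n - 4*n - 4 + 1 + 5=16*c - 8*n + 2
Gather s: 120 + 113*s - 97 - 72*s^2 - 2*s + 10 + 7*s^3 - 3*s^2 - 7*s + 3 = 7*s^3 - 75*s^2 + 104*s + 36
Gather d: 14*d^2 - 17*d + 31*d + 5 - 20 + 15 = 14*d^2 + 14*d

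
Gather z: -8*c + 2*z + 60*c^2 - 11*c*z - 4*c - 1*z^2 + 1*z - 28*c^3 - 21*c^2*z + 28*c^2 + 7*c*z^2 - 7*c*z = -28*c^3 + 88*c^2 - 12*c + z^2*(7*c - 1) + z*(-21*c^2 - 18*c + 3)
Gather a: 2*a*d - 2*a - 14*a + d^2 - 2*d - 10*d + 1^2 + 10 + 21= a*(2*d - 16) + d^2 - 12*d + 32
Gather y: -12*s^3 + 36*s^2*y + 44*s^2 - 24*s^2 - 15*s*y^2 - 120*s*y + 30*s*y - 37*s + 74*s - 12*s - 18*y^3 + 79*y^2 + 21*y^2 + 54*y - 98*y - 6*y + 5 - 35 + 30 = -12*s^3 + 20*s^2 + 25*s - 18*y^3 + y^2*(100 - 15*s) + y*(36*s^2 - 90*s - 50)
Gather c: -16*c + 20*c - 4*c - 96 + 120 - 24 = 0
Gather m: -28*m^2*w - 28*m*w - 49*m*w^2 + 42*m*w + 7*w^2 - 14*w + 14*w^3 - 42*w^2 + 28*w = -28*m^2*w + m*(-49*w^2 + 14*w) + 14*w^3 - 35*w^2 + 14*w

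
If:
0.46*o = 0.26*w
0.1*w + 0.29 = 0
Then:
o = -1.64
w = -2.90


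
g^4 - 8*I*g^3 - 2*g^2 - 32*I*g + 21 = (g - 7*I)*(g - 3*I)*(g + I)^2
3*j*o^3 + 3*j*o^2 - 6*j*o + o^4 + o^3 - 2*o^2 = o*(3*j + o)*(o - 1)*(o + 2)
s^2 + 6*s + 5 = (s + 1)*(s + 5)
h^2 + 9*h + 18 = (h + 3)*(h + 6)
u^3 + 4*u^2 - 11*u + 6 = (u - 1)^2*(u + 6)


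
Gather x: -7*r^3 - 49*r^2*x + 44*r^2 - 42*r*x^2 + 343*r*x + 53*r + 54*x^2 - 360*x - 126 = -7*r^3 + 44*r^2 + 53*r + x^2*(54 - 42*r) + x*(-49*r^2 + 343*r - 360) - 126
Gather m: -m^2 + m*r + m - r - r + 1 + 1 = -m^2 + m*(r + 1) - 2*r + 2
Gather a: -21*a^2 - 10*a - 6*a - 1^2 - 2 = -21*a^2 - 16*a - 3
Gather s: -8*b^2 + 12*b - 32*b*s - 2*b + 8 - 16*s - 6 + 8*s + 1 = -8*b^2 + 10*b + s*(-32*b - 8) + 3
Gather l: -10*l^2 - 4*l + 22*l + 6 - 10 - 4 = -10*l^2 + 18*l - 8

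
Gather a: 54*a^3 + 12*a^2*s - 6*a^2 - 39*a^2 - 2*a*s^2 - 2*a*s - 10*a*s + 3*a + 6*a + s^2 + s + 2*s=54*a^3 + a^2*(12*s - 45) + a*(-2*s^2 - 12*s + 9) + s^2 + 3*s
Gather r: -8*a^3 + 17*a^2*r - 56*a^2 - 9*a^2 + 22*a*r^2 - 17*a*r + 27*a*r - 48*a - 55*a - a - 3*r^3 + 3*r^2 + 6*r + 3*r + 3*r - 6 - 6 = -8*a^3 - 65*a^2 - 104*a - 3*r^3 + r^2*(22*a + 3) + r*(17*a^2 + 10*a + 12) - 12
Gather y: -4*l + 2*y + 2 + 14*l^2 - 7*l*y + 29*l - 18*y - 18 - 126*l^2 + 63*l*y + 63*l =-112*l^2 + 88*l + y*(56*l - 16) - 16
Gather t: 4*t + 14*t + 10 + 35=18*t + 45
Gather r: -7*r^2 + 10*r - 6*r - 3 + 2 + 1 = -7*r^2 + 4*r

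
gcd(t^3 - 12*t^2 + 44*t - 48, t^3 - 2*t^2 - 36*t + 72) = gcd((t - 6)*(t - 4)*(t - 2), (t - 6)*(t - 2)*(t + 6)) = t^2 - 8*t + 12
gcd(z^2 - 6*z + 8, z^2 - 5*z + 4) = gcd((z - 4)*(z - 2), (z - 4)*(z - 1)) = z - 4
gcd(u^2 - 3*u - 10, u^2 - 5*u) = u - 5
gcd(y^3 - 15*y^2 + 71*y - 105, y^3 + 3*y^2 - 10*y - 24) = y - 3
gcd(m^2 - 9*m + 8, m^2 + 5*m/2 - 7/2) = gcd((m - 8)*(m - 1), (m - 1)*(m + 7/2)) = m - 1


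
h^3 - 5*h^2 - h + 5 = (h - 5)*(h - 1)*(h + 1)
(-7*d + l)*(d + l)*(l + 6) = -7*d^2*l - 42*d^2 - 6*d*l^2 - 36*d*l + l^3 + 6*l^2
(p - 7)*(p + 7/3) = p^2 - 14*p/3 - 49/3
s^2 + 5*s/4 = s*(s + 5/4)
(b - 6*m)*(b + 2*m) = b^2 - 4*b*m - 12*m^2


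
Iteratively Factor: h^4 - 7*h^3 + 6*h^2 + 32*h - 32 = (h - 4)*(h^3 - 3*h^2 - 6*h + 8) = (h - 4)*(h + 2)*(h^2 - 5*h + 4) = (h - 4)*(h - 1)*(h + 2)*(h - 4)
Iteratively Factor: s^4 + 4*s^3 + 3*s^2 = (s)*(s^3 + 4*s^2 + 3*s) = s^2*(s^2 + 4*s + 3) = s^2*(s + 3)*(s + 1)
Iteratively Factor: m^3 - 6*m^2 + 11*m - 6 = (m - 1)*(m^2 - 5*m + 6) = (m - 3)*(m - 1)*(m - 2)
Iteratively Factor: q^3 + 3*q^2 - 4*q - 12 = (q + 2)*(q^2 + q - 6) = (q + 2)*(q + 3)*(q - 2)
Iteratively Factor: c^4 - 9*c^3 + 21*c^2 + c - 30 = (c - 5)*(c^3 - 4*c^2 + c + 6) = (c - 5)*(c - 2)*(c^2 - 2*c - 3) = (c - 5)*(c - 3)*(c - 2)*(c + 1)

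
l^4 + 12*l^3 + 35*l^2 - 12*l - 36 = (l - 1)*(l + 1)*(l + 6)^2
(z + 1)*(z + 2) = z^2 + 3*z + 2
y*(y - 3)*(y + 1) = y^3 - 2*y^2 - 3*y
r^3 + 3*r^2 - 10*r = r*(r - 2)*(r + 5)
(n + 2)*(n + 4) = n^2 + 6*n + 8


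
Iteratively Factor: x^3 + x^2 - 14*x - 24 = (x - 4)*(x^2 + 5*x + 6) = (x - 4)*(x + 3)*(x + 2)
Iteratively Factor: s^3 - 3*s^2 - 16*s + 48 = (s - 4)*(s^2 + s - 12) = (s - 4)*(s + 4)*(s - 3)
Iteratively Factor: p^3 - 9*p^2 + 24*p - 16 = (p - 1)*(p^2 - 8*p + 16) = (p - 4)*(p - 1)*(p - 4)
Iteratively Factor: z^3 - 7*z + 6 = (z - 2)*(z^2 + 2*z - 3) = (z - 2)*(z + 3)*(z - 1)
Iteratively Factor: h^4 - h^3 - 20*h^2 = (h + 4)*(h^3 - 5*h^2) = h*(h + 4)*(h^2 - 5*h) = h*(h - 5)*(h + 4)*(h)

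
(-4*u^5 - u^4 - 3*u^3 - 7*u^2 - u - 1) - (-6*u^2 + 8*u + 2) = -4*u^5 - u^4 - 3*u^3 - u^2 - 9*u - 3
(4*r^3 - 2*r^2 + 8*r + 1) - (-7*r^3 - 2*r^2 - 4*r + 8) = 11*r^3 + 12*r - 7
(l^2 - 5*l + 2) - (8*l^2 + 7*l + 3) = -7*l^2 - 12*l - 1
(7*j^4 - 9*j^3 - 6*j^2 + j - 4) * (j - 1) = 7*j^5 - 16*j^4 + 3*j^3 + 7*j^2 - 5*j + 4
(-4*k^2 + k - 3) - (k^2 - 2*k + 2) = -5*k^2 + 3*k - 5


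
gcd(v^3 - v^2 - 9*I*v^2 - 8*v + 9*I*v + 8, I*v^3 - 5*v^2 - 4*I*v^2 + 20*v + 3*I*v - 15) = v - 1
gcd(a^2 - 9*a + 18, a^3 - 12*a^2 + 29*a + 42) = a - 6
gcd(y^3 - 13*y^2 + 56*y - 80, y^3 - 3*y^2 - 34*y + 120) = y^2 - 9*y + 20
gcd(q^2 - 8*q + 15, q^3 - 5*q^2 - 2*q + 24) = q - 3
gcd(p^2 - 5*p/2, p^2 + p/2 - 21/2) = 1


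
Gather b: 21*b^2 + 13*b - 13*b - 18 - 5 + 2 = 21*b^2 - 21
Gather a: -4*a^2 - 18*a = -4*a^2 - 18*a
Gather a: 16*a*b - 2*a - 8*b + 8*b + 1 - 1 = a*(16*b - 2)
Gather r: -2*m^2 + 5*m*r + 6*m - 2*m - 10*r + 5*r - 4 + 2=-2*m^2 + 4*m + r*(5*m - 5) - 2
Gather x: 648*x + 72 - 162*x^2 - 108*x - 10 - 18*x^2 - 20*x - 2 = -180*x^2 + 520*x + 60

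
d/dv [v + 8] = 1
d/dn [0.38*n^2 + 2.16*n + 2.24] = 0.76*n + 2.16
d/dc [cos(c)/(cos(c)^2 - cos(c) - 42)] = (cos(c)^2 + 42)*sin(c)/(sin(c)^2 + cos(c) + 41)^2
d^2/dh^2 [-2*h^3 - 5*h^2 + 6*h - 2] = -12*h - 10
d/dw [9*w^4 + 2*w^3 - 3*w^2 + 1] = 6*w*(6*w^2 + w - 1)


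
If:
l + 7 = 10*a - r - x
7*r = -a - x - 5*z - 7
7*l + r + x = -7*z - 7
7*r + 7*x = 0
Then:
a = 3/5 - z/10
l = -z - 1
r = -49*z/60 - 19/15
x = 49*z/60 + 19/15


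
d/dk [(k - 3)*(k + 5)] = 2*k + 2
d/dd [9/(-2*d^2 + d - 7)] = 9*(4*d - 1)/(2*d^2 - d + 7)^2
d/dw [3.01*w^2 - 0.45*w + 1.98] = 6.02*w - 0.45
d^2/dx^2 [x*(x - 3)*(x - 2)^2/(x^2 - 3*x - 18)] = 2*(x^6 - 9*x^5 - 27*x^4 + 279*x^3 + 1674*x^2 - 7452*x + 5832)/(x^6 - 9*x^5 - 27*x^4 + 297*x^3 + 486*x^2 - 2916*x - 5832)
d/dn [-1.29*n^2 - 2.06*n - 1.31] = -2.58*n - 2.06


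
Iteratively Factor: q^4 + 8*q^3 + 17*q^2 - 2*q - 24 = (q + 2)*(q^3 + 6*q^2 + 5*q - 12) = (q - 1)*(q + 2)*(q^2 + 7*q + 12) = (q - 1)*(q + 2)*(q + 3)*(q + 4)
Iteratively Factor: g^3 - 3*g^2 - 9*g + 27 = (g - 3)*(g^2 - 9) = (g - 3)^2*(g + 3)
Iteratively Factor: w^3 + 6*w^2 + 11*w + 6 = (w + 2)*(w^2 + 4*w + 3) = (w + 2)*(w + 3)*(w + 1)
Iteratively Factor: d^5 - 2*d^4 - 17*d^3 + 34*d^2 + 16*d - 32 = (d - 2)*(d^4 - 17*d^2 + 16) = (d - 2)*(d + 4)*(d^3 - 4*d^2 - d + 4) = (d - 4)*(d - 2)*(d + 4)*(d^2 - 1) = (d - 4)*(d - 2)*(d + 1)*(d + 4)*(d - 1)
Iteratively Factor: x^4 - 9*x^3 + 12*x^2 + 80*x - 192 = (x - 4)*(x^3 - 5*x^2 - 8*x + 48) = (x - 4)^2*(x^2 - x - 12) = (x - 4)^2*(x + 3)*(x - 4)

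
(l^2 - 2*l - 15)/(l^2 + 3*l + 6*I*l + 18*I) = (l - 5)/(l + 6*I)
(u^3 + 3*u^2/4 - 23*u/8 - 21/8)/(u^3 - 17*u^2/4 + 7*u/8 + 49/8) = (2*u + 3)/(2*u - 7)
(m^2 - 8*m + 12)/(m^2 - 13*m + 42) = (m - 2)/(m - 7)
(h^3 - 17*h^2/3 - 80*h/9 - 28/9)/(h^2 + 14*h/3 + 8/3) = (3*h^2 - 19*h - 14)/(3*(h + 4))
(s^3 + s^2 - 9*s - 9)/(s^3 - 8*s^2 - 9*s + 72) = (s + 1)/(s - 8)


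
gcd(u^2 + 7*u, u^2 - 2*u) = u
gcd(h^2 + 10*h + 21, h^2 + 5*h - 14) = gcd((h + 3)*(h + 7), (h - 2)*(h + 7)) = h + 7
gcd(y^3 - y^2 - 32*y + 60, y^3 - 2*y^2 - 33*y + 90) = y^2 + y - 30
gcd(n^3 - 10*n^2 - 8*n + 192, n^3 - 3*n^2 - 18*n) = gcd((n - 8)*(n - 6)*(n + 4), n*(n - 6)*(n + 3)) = n - 6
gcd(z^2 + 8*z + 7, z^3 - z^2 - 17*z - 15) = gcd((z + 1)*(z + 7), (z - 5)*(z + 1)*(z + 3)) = z + 1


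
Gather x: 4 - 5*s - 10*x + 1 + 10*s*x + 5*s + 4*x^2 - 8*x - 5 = 4*x^2 + x*(10*s - 18)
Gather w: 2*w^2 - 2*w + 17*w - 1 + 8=2*w^2 + 15*w + 7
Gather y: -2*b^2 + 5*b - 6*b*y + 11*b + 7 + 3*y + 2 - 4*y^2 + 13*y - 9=-2*b^2 + 16*b - 4*y^2 + y*(16 - 6*b)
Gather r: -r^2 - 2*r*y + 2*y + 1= -r^2 - 2*r*y + 2*y + 1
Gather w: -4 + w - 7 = w - 11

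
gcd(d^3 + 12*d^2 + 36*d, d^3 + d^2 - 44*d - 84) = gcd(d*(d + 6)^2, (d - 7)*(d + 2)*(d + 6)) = d + 6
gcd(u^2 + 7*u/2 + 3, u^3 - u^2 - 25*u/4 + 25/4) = 1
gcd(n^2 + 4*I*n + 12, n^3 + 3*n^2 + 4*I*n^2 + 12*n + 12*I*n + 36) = n^2 + 4*I*n + 12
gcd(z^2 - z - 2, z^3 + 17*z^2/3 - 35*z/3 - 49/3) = z + 1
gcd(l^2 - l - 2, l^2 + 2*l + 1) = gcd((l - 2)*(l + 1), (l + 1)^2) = l + 1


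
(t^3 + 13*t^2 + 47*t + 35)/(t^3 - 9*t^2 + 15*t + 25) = (t^2 + 12*t + 35)/(t^2 - 10*t + 25)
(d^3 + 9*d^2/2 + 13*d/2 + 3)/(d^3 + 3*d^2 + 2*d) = (d + 3/2)/d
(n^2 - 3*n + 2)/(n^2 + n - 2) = (n - 2)/(n + 2)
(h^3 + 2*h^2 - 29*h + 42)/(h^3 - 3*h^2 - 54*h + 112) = (h - 3)/(h - 8)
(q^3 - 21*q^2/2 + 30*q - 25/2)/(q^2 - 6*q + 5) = (2*q^2 - 11*q + 5)/(2*(q - 1))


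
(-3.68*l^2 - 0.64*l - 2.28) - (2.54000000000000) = -3.68*l^2 - 0.64*l - 4.82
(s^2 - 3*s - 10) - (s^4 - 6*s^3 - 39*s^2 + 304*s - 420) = -s^4 + 6*s^3 + 40*s^2 - 307*s + 410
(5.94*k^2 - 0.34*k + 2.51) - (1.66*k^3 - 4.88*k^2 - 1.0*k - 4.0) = -1.66*k^3 + 10.82*k^2 + 0.66*k + 6.51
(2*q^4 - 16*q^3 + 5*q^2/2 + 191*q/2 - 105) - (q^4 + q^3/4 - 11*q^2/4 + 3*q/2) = q^4 - 65*q^3/4 + 21*q^2/4 + 94*q - 105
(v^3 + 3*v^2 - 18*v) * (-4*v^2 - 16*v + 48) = -4*v^5 - 28*v^4 + 72*v^3 + 432*v^2 - 864*v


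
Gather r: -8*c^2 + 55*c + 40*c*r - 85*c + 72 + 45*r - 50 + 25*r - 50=-8*c^2 - 30*c + r*(40*c + 70) - 28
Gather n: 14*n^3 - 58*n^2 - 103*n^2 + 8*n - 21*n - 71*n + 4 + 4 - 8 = 14*n^3 - 161*n^2 - 84*n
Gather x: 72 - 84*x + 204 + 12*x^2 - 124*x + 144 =12*x^2 - 208*x + 420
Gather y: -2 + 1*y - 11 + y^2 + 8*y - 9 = y^2 + 9*y - 22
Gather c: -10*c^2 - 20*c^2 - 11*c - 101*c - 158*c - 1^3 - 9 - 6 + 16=-30*c^2 - 270*c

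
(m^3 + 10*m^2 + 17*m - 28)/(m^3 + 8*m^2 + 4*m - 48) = (m^2 + 6*m - 7)/(m^2 + 4*m - 12)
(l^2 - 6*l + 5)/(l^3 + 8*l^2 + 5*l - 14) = (l - 5)/(l^2 + 9*l + 14)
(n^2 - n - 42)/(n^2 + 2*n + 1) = (n^2 - n - 42)/(n^2 + 2*n + 1)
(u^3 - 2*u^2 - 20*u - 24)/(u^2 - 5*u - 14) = (u^2 - 4*u - 12)/(u - 7)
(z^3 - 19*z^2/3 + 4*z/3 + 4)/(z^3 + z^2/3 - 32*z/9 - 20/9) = 3*(z^2 - 7*z + 6)/(3*z^2 - z - 10)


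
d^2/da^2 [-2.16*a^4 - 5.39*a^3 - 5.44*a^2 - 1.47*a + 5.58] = -25.92*a^2 - 32.34*a - 10.88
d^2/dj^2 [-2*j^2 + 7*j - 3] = -4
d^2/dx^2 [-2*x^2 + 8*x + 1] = -4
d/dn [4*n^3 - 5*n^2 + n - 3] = 12*n^2 - 10*n + 1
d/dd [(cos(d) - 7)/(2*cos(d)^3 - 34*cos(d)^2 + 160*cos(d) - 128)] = (cos(d)^2 - 11*cos(d) + 31)*sin(d)/((cos(d) - 8)^3*(cos(d) - 1)^2)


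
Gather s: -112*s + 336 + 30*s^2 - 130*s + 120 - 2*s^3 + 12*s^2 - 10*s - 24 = -2*s^3 + 42*s^2 - 252*s + 432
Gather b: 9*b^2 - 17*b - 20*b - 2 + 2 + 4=9*b^2 - 37*b + 4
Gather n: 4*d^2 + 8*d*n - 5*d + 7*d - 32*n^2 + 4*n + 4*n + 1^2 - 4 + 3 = 4*d^2 + 2*d - 32*n^2 + n*(8*d + 8)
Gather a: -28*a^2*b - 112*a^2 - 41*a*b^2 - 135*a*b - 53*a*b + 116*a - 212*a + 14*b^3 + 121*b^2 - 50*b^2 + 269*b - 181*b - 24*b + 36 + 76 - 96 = a^2*(-28*b - 112) + a*(-41*b^2 - 188*b - 96) + 14*b^3 + 71*b^2 + 64*b + 16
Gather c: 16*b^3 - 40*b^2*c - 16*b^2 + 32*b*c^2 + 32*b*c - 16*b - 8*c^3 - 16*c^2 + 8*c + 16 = 16*b^3 - 16*b^2 - 16*b - 8*c^3 + c^2*(32*b - 16) + c*(-40*b^2 + 32*b + 8) + 16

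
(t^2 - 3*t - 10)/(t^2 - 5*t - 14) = (t - 5)/(t - 7)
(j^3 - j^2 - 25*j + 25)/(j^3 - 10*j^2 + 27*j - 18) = (j^2 - 25)/(j^2 - 9*j + 18)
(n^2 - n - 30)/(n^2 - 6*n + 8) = (n^2 - n - 30)/(n^2 - 6*n + 8)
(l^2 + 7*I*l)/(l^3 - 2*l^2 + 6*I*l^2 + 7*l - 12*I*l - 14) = l/(l^2 - l*(2 + I) + 2*I)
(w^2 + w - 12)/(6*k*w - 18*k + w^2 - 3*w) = (w + 4)/(6*k + w)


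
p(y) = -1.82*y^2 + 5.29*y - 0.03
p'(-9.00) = 38.05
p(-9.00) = -195.06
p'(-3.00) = 16.21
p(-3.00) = -32.28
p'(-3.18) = 16.87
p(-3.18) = -35.26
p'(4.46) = -10.94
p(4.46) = -12.64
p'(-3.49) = 17.99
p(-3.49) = -40.66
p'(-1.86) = 12.06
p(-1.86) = -16.17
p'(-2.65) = 14.94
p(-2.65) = -26.83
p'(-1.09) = 9.26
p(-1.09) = -7.96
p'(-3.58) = 18.32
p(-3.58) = -42.29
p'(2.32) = -3.15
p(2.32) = 2.45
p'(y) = 5.29 - 3.64*y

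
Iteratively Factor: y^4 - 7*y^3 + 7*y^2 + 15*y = (y - 3)*(y^3 - 4*y^2 - 5*y) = y*(y - 3)*(y^2 - 4*y - 5) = y*(y - 3)*(y + 1)*(y - 5)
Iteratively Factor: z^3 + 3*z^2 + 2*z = (z + 1)*(z^2 + 2*z) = (z + 1)*(z + 2)*(z)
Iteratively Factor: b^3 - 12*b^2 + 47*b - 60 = (b - 5)*(b^2 - 7*b + 12) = (b - 5)*(b - 3)*(b - 4)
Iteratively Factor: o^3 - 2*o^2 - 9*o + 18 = (o - 2)*(o^2 - 9) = (o - 2)*(o + 3)*(o - 3)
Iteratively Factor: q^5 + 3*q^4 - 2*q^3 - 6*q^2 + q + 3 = (q + 1)*(q^4 + 2*q^3 - 4*q^2 - 2*q + 3) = (q - 1)*(q + 1)*(q^3 + 3*q^2 - q - 3) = (q - 1)*(q + 1)*(q + 3)*(q^2 - 1) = (q - 1)^2*(q + 1)*(q + 3)*(q + 1)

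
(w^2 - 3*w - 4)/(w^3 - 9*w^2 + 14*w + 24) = 1/(w - 6)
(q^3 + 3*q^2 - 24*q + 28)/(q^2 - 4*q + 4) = q + 7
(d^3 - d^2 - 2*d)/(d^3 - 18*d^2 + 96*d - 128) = d*(d + 1)/(d^2 - 16*d + 64)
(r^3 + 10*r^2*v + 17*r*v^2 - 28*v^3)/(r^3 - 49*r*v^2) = (r^2 + 3*r*v - 4*v^2)/(r*(r - 7*v))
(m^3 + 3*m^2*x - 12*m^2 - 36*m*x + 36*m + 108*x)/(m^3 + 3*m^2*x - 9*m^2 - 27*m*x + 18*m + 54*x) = (m - 6)/(m - 3)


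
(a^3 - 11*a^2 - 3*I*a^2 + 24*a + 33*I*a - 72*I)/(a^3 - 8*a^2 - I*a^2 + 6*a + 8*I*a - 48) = (a - 3)/(a + 2*I)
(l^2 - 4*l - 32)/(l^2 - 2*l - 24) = (l - 8)/(l - 6)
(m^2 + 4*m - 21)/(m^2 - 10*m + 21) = (m + 7)/(m - 7)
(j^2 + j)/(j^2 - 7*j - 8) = j/(j - 8)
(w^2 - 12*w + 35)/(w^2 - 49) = (w - 5)/(w + 7)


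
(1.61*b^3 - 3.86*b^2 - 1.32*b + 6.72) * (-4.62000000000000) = -7.4382*b^3 + 17.8332*b^2 + 6.0984*b - 31.0464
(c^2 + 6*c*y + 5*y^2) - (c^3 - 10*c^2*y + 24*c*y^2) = -c^3 + 10*c^2*y + c^2 - 24*c*y^2 + 6*c*y + 5*y^2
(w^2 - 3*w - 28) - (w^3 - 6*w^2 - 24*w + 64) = -w^3 + 7*w^2 + 21*w - 92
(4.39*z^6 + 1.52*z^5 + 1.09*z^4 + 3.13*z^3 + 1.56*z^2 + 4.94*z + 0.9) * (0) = 0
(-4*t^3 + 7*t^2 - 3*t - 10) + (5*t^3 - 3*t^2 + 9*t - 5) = t^3 + 4*t^2 + 6*t - 15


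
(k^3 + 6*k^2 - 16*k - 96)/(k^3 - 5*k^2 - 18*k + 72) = (k^2 + 2*k - 24)/(k^2 - 9*k + 18)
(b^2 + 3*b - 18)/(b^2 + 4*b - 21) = (b + 6)/(b + 7)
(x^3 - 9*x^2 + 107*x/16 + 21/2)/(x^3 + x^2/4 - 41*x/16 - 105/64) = 4*(x - 8)/(4*x + 5)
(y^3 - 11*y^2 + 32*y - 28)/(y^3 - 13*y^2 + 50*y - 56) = (y - 2)/(y - 4)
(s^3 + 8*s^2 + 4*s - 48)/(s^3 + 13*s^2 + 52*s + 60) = (s^2 + 2*s - 8)/(s^2 + 7*s + 10)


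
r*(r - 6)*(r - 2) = r^3 - 8*r^2 + 12*r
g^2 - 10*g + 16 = (g - 8)*(g - 2)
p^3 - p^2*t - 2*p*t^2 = p*(p - 2*t)*(p + t)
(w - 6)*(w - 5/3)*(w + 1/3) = w^3 - 22*w^2/3 + 67*w/9 + 10/3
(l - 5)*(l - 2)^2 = l^3 - 9*l^2 + 24*l - 20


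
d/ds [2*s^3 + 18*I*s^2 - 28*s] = 6*s^2 + 36*I*s - 28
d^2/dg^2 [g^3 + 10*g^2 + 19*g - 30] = 6*g + 20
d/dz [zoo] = 0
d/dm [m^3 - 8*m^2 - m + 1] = 3*m^2 - 16*m - 1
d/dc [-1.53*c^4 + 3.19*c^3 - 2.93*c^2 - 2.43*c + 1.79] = -6.12*c^3 + 9.57*c^2 - 5.86*c - 2.43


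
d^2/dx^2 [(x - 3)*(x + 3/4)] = 2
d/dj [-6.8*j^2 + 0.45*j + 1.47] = 0.45 - 13.6*j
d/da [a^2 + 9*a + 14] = 2*a + 9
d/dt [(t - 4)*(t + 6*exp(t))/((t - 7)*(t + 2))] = (6*t^3*exp(t) - 60*t^2*exp(t) - t^2 + 84*t*exp(t) - 28*t + 132*exp(t) + 56)/(t^4 - 10*t^3 - 3*t^2 + 140*t + 196)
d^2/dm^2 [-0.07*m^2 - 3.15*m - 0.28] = -0.140000000000000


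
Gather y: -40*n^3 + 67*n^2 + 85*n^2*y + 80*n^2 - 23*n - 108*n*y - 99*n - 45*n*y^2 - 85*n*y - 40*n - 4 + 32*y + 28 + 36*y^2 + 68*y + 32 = -40*n^3 + 147*n^2 - 162*n + y^2*(36 - 45*n) + y*(85*n^2 - 193*n + 100) + 56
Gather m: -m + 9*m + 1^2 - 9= 8*m - 8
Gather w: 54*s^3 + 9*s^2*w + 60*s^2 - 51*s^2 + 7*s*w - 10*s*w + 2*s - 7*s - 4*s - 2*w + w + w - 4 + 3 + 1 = 54*s^3 + 9*s^2 - 9*s + w*(9*s^2 - 3*s)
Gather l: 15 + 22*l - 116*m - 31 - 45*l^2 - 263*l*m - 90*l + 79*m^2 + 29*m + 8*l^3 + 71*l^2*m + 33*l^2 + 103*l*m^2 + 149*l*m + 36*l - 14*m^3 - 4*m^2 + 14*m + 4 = 8*l^3 + l^2*(71*m - 12) + l*(103*m^2 - 114*m - 32) - 14*m^3 + 75*m^2 - 73*m - 12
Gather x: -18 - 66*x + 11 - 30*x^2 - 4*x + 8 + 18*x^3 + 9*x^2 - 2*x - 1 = 18*x^3 - 21*x^2 - 72*x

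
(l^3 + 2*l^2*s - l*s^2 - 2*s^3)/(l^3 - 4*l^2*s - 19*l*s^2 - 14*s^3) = (-l + s)/(-l + 7*s)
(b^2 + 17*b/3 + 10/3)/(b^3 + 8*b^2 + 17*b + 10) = (b + 2/3)/(b^2 + 3*b + 2)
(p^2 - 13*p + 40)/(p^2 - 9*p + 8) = (p - 5)/(p - 1)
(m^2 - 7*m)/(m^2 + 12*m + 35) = m*(m - 7)/(m^2 + 12*m + 35)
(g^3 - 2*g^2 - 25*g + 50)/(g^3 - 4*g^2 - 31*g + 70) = (g - 5)/(g - 7)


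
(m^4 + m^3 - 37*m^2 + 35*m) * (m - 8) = m^5 - 7*m^4 - 45*m^3 + 331*m^2 - 280*m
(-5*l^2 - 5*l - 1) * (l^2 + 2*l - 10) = -5*l^4 - 15*l^3 + 39*l^2 + 48*l + 10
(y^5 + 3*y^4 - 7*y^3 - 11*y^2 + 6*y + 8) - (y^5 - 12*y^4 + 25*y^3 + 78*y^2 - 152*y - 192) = 15*y^4 - 32*y^3 - 89*y^2 + 158*y + 200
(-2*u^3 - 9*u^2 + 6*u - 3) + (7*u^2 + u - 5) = -2*u^3 - 2*u^2 + 7*u - 8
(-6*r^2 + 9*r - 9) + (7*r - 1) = -6*r^2 + 16*r - 10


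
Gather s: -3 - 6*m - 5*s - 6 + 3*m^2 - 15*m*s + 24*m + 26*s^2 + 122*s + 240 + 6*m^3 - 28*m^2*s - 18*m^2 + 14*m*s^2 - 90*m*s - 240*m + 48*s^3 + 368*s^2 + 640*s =6*m^3 - 15*m^2 - 222*m + 48*s^3 + s^2*(14*m + 394) + s*(-28*m^2 - 105*m + 757) + 231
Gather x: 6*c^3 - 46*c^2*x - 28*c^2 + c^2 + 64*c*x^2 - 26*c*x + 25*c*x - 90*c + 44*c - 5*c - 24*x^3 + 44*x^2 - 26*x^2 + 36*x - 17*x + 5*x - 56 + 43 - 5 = 6*c^3 - 27*c^2 - 51*c - 24*x^3 + x^2*(64*c + 18) + x*(-46*c^2 - c + 24) - 18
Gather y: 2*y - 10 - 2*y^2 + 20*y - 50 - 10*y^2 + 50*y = -12*y^2 + 72*y - 60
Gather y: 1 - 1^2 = 0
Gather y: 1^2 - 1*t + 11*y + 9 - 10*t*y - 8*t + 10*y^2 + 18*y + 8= -9*t + 10*y^2 + y*(29 - 10*t) + 18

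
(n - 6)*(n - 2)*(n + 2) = n^3 - 6*n^2 - 4*n + 24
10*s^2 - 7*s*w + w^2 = (-5*s + w)*(-2*s + w)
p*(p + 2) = p^2 + 2*p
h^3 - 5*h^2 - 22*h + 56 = (h - 7)*(h - 2)*(h + 4)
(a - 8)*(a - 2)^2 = a^3 - 12*a^2 + 36*a - 32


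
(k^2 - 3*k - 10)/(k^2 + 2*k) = (k - 5)/k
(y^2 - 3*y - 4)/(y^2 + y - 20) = (y + 1)/(y + 5)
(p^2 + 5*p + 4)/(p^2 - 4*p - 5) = (p + 4)/(p - 5)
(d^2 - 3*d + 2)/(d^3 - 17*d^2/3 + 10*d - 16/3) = 3/(3*d - 8)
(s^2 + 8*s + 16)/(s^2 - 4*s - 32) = (s + 4)/(s - 8)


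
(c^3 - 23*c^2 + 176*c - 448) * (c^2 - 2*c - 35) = c^5 - 25*c^4 + 187*c^3 + 5*c^2 - 5264*c + 15680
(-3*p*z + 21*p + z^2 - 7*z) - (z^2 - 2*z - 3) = -3*p*z + 21*p - 5*z + 3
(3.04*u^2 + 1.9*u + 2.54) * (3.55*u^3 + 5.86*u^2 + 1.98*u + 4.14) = 10.792*u^5 + 24.5594*u^4 + 26.1702*u^3 + 31.232*u^2 + 12.8952*u + 10.5156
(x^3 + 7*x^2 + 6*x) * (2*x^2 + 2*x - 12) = 2*x^5 + 16*x^4 + 14*x^3 - 72*x^2 - 72*x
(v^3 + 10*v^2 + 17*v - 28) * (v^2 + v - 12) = v^5 + 11*v^4 + 15*v^3 - 131*v^2 - 232*v + 336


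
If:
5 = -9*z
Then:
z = -5/9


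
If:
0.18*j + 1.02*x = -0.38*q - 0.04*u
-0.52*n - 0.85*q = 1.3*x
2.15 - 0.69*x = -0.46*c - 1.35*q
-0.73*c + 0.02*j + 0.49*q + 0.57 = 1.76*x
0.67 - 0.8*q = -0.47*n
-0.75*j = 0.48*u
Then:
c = -2.13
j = -7.80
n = -2.01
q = -0.34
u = 12.19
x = 1.03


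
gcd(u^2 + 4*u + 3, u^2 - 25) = 1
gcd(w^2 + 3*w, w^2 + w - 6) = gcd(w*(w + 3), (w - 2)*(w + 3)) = w + 3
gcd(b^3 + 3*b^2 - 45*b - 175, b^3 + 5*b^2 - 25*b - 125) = b^2 + 10*b + 25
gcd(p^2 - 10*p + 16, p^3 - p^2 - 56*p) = p - 8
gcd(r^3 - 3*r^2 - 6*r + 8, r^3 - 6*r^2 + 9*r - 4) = r^2 - 5*r + 4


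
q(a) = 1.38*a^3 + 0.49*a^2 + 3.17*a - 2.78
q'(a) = 4.14*a^2 + 0.98*a + 3.17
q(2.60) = 33.03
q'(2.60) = 33.70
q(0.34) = -1.59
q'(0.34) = 3.98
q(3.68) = 84.30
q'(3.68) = 62.84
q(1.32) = 5.43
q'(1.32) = 11.68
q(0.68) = 0.04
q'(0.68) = 5.75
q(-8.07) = -721.72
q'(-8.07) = 264.88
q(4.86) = 182.61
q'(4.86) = 105.72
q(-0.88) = -6.13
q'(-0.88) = 5.51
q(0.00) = -2.78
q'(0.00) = 3.17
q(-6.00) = -302.24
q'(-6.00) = 146.33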